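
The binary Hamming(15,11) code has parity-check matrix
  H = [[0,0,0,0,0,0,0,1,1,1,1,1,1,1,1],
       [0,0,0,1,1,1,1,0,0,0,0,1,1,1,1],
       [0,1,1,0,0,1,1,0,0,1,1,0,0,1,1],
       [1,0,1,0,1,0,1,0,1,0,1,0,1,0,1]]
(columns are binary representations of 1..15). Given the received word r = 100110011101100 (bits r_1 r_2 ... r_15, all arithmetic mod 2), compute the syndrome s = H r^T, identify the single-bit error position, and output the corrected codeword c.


s = (1, 0, 1, 0)^T, error position = 10, corrected codeword c = 100110011001100

Compute s = H r^T mod 2 one row at a time:
  s_1 = 1 + 1 + 1 + 0 + 1 + 1 + 0 + 0 = 5 ≡ 1 (mod 2).
  s_2 = 1 + 1 + 0 + 0 + 1 + 1 + 0 + 0 = 4 ≡ 0 (mod 2).
  s_3 = 0 + 0 + 0 + 0 + 1 + 0 + 0 + 0 = 1 ≡ 1 (mod 2).
  s_4 = 1 + 0 + 1 + 0 + 1 + 0 + 1 + 0 = 4 ≡ 0 (mod 2).
s = (1, 0, 1, 0)^T — this equals column 10 of H (binary 1010), so error is at position 10.
Correct: flip bit 10 of r = 100110011101100 to get c = 100110011001100.


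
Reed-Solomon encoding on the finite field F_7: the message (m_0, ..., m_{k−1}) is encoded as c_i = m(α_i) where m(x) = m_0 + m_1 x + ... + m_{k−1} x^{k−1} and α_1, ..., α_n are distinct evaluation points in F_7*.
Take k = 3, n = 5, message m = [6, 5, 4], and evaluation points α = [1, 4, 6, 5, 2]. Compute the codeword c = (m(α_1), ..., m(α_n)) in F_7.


c = [1, 6, 5, 5, 4]

Message polynomial: m(x) = 6 + 5·x + 4·x^2 (mod 7).
For each evaluation point α_i, compute m(α_i) mod 7:
  α_1 = 1: Horner steps 4 → 2 → 1, so m(1) = 1.
  α_2 = 4: Horner steps 4 → 0 → 6, so m(4) = 6.
  α_3 = 6: Horner steps 4 → 1 → 5, so m(6) = 5.
  α_4 = 5: Horner steps 4 → 4 → 5, so m(5) = 5.
  α_5 = 2: Horner steps 4 → 6 → 4, so m(2) = 4.
Codeword c = [1, 6, 5, 5, 4] ∈ F_7^5.


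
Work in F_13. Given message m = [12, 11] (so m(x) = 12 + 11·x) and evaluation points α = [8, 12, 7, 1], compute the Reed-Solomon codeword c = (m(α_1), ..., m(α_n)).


c = [9, 1, 11, 10]

Message polynomial: m(x) = 12 + 11·x (mod 13).
For each evaluation point α_i, compute m(α_i) mod 13:
  α_1 = 8: Horner steps 11 → 9, so m(8) = 9.
  α_2 = 12: Horner steps 11 → 1, so m(12) = 1.
  α_3 = 7: Horner steps 11 → 11, so m(7) = 11.
  α_4 = 1: Horner steps 11 → 10, so m(1) = 10.
Codeword c = [9, 1, 11, 10] ∈ F_13^4.


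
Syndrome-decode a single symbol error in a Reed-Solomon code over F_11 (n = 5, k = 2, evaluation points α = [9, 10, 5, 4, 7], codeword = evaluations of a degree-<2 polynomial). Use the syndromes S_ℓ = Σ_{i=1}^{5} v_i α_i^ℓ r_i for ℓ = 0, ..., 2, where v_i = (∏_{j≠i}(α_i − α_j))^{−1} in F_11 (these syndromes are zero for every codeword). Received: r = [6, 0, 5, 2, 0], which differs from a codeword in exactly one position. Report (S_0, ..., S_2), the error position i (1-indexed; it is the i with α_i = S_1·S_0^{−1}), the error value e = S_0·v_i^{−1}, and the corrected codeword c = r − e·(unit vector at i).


S = (1, 10, 1), error at position 2, error magnitude e = 2, c = [6, 9, 5, 2, 0].

Step 1: column multipliers v_i = (∏_{j≠i}(α_i − α_j))^{−1} mod 11.
  i = 1 (α = 9): (9−10)(9−5)(9−4)(9−7) = (−1)·4·5·2 = −40 ≡ 4, so v_1 = 4^{−1} = 3 (mod 11).
  i = 2 (α = 10): (10−9)(10−5)(10−4)(10−7) = 1·5·6·3 = 90 ≡ 2, so v_2 = 2^{−1} = 6 (mod 11).
  i = 3 (α = 5): (5−9)(5−10)(5−4)(5−7) = (−4)·(−5)·1·(−2) = −40 ≡ 4, so v_3 = 4^{−1} = 3 (mod 11).
  i = 4 (α = 4): (4−9)(4−10)(4−5)(4−7) = (−5)·(−6)·(−1)·(−3) = 90 ≡ 2, so v_4 = 2^{−1} = 6 (mod 11).
  i = 5 (α = 7): (7−9)(7−10)(7−5)(7−4) = (−2)·(−3)·2·3 = 36 ≡ 3, so v_5 = 3^{−1} = 4 (mod 11).
  v = [3, 6, 3, 6, 4].
Step 2: syndromes of r = [6, 0, 5, 2, 0] (all sums mod 11).
  S_0 = Σ v_i r_i = 3·6 + 6·0 + 3·5 + 6·2 + 4·0 = 45 ≡ 1.
  S_1 = Σ v_i α_i r_i = 3·9·6 + 6·10·0 + 3·5·5 + 6·4·2 + 4·7·0 = 285 ≡ 10.
  α_i^2 mod 11 = [4, 1, 3, 5, 5].
  S_2 = Σ v_i α_i^2 r_i = 3·4·6 + 6·1·0 + 3·3·5 + 6·5·2 + 4·5·0 = 177 ≡ 1.
  S = (1, 10, 1) ≠ 0, so r is not a codeword (an error is present).
Step 3: locate the error. For a single error e at position i, S_ℓ = v_i·e·α_i^ℓ, so α_err = S_1/S_0.
  S_0^{−1} = 1^{−1} = 1 (mod 11), so α_err = 10·1 = 10 ≡ 10 = α_2. Error position i = 2.
  Consistency check: S_2/S_1 = 1·10 = 10 ≡ 10 = α_err ✓ (single-error assumption holds).
Step 4: error magnitude e = S_0/v_2 = S_0·∏_{j≠2}(α_2 − α_j) = 1·2 = 2 ≡ 2 (mod 11).
Step 5: correct position 2: c_2 = r_2 − e = 0 − 2 ≡ 9 (mod 11). Hence c = [6, 9, 5, 2, 0].
  Check: interpolating c through the α_i gives m(x) = 1 + 3·x (degree < 2) with m(α_i) = c_i for every i, so c is indeed a codeword.


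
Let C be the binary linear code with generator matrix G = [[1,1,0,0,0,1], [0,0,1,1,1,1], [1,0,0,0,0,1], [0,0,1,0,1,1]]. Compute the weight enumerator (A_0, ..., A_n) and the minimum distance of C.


Weight distribution: A_0 = 1, A_1 = 2, A_2 = 2, A_3 = 4, A_4 = 5, A_5 = 2. Minimum distance d = 1.

Enumerate all 2^4 = 16 messages m ∈ F_2^4.
For each, compute codeword c = mG in F_2^6, then tally its weight.
  m = 0000 → c = 000000, weight = 0.
  m = 1000 → c = 110001, weight = 3.
  m = 0100 → c = 001111, weight = 4.
  m = 1100 → c = 111110, weight = 5.
  m = 0010 → c = 100001, weight = 2.
  m = 1010 → c = 010000, weight = 1.
  m = 0110 → c = 101110, weight = 4.
  m = 1110 → c = 011111, weight = 5.
  m = 0001 → c = 001011, weight = 3.
  m = 1001 → c = 111010, weight = 4.
  m = 0101 → c = 000100, weight = 1.
  m = 1101 → c = 110101, weight = 4.
  m = 0011 → c = 101010, weight = 3.
  m = 1011 → c = 011011, weight = 4.
  m = 0111 → c = 100101, weight = 3.
  m = 1111 → c = 010100, weight = 2.
Tally weights:
  weight 0: 1 codewords.
  weight 1: 2 codewords.
  weight 2: 2 codewords.
  weight 3: 4 codewords.
  weight 4: 5 codewords.
  weight 5: 2 codewords.
Minimum distance d = smallest w > 0 with A_w > 0 = 1.
Sanity: Σ A_w = 16 = 2^4 = 16 ✓.


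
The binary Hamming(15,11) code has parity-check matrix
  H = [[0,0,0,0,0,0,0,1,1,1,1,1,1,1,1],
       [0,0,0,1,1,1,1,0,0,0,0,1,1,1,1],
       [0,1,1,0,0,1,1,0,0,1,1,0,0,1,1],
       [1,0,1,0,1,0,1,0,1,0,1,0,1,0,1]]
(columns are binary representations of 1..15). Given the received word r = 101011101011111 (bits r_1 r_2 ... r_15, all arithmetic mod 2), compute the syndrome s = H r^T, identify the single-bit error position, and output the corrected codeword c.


s = (0, 1, 0, 0)^T, error position = 4, corrected codeword c = 101111101011111

Compute s = H r^T mod 2 one row at a time:
  s_1 = 0 + 1 + 0 + 1 + 1 + 1 + 1 + 1 = 6 ≡ 0 (mod 2).
  s_2 = 0 + 1 + 1 + 1 + 1 + 1 + 1 + 1 = 7 ≡ 1 (mod 2).
  s_3 = 0 + 1 + 1 + 1 + 0 + 1 + 1 + 1 = 6 ≡ 0 (mod 2).
  s_4 = 1 + 1 + 1 + 1 + 1 + 1 + 1 + 1 = 8 ≡ 0 (mod 2).
s = (0, 1, 0, 0)^T — this equals column 4 of H (binary 0100), so error is at position 4.
Correct: flip bit 4 of r = 101011101011111 to get c = 101111101011111.


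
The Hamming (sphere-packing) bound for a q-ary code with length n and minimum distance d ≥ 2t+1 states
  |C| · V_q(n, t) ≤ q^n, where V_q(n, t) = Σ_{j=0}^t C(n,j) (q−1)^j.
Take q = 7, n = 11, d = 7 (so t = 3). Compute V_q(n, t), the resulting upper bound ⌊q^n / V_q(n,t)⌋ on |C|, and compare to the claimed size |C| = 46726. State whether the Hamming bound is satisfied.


V_q(n, t) = 37687, q^n = 1977326743, Hamming bound = 52467, |C| = 46726 ≤ bound (satisfied).

Step 1: Compute V_q(n, t) = Σ_{j=0}^3 C(n, j) (q−1)^j.
  j = 0: C(11,0)·(6)^0 = 1·1 = 1.
  j = 1: C(11,1)·(6)^1 = 11·6 = 66.
  j = 2: C(11,2)·(6)^2 = 55·36 = 1980.
  j = 3: C(11,3)·(6)^3 = 165·216 = 35640.
  V_q(n, t) = 1 + 66 + 1980 + 35640 = 37687.
Step 2: q^n = 7^11 = 1977326743.
Step 3: Hamming bound ⌊q^n / V_q(n,t)⌋ = ⌊1977326743/37687⌋ = 52467.
Step 4: Compare |C| = 46726 to 52467: satisfied.
The claimed |C| lies below the Hamming bound.


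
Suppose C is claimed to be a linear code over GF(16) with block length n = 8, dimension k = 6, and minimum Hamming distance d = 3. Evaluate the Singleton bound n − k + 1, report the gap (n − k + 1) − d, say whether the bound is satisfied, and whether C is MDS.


Singleton RHS = n − k + 1 = 3, slack = 0, bound satisfied, MDS.

Singleton bound: d ≤ n − k + 1.
Here n = 8, k = 6, so n − k + 1 = 3.
Given d = 3, check d ≤ 3: YES.
Slack = (n − k + 1) − d = 0.
The code is MDS (slack = 0).
Description: the claimed parameters are [8, 6, 3]_16; such a code would be MDS (meets Singleton bound).


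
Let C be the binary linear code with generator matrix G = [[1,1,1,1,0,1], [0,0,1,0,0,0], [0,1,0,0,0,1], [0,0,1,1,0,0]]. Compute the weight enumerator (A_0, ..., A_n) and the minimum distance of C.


Weight distribution: A_0 = 1, A_1 = 3, A_2 = 4, A_3 = 4, A_4 = 3, A_5 = 1. Minimum distance d = 1.

Enumerate all 2^4 = 16 messages m ∈ F_2^4.
For each, compute codeword c = mG in F_2^6, then tally its weight.
  m = 0000 → c = 000000, weight = 0.
  m = 1000 → c = 111101, weight = 5.
  m = 0100 → c = 001000, weight = 1.
  m = 1100 → c = 110101, weight = 4.
  m = 0010 → c = 010001, weight = 2.
  m = 1010 → c = 101100, weight = 3.
  m = 0110 → c = 011001, weight = 3.
  m = 1110 → c = 100100, weight = 2.
  m = 0001 → c = 001100, weight = 2.
  m = 1001 → c = 110001, weight = 3.
  m = 0101 → c = 000100, weight = 1.
  m = 1101 → c = 111001, weight = 4.
  m = 0011 → c = 011101, weight = 4.
  m = 1011 → c = 100000, weight = 1.
  m = 0111 → c = 010101, weight = 3.
  m = 1111 → c = 101000, weight = 2.
Tally weights:
  weight 0: 1 codewords.
  weight 1: 3 codewords.
  weight 2: 4 codewords.
  weight 3: 4 codewords.
  weight 4: 3 codewords.
  weight 5: 1 codewords.
Minimum distance d = smallest w > 0 with A_w > 0 = 1.
Sanity: Σ A_w = 16 = 2^4 = 16 ✓.


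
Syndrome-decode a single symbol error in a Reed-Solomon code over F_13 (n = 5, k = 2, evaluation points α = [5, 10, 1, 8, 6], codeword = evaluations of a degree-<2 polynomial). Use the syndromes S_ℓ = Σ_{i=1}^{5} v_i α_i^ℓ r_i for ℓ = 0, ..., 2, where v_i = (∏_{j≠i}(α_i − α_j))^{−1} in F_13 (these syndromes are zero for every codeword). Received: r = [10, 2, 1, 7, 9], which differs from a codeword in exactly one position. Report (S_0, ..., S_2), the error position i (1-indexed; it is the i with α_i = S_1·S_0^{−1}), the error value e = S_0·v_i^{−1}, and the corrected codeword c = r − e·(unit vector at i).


S = (4, 1, 10), error at position 2, error magnitude e = 10, c = [10, 5, 1, 7, 9].

Step 1: column multipliers v_i = (∏_{j≠i}(α_i − α_j))^{−1} mod 13.
  i = 1 (α = 5): (5−10)(5−1)(5−8)(5−6) = (−5)·4·(−3)·(−1) = −60 ≡ 5, so v_1 = 5^{−1} = 8 (mod 13).
  i = 2 (α = 10): (10−5)(10−1)(10−8)(10−6) = 5·9·2·4 = 360 ≡ 9, so v_2 = 9^{−1} = 3 (mod 13).
  i = 3 (α = 1): (1−5)(1−10)(1−8)(1−6) = (−4)·(−9)·(−7)·(−5) = 1260 ≡ 12, so v_3 = 12^{−1} = 12 (mod 13).
  i = 4 (α = 8): (8−5)(8−10)(8−1)(8−6) = 3·(−2)·7·2 = −84 ≡ 7, so v_4 = 7^{−1} = 2 (mod 13).
  i = 5 (α = 6): (6−5)(6−10)(6−1)(6−8) = 1·(−4)·5·(−2) = 40 ≡ 1, so v_5 = 1^{−1} = 1 (mod 13).
  v = [8, 3, 12, 2, 1].
Step 2: syndromes of r = [10, 2, 1, 7, 9] (all sums mod 13).
  S_0 = Σ v_i r_i = 8·10 + 3·2 + 12·1 + 2·7 + 1·9 = 121 ≡ 4.
  S_1 = Σ v_i α_i r_i = 8·5·10 + 3·10·2 + 12·1·1 + 2·8·7 + 1·6·9 = 638 ≡ 1.
  α_i^2 mod 13 = [12, 9, 1, 12, 10].
  S_2 = Σ v_i α_i^2 r_i = 8·12·10 + 3·9·2 + 12·1·1 + 2·12·7 + 1·10·9 = 1284 ≡ 10.
  S = (4, 1, 10) ≠ 0, so r is not a codeword (an error is present).
Step 3: locate the error. For a single error e at position i, S_ℓ = v_i·e·α_i^ℓ, so α_err = S_1/S_0.
  S_0^{−1} = 4^{−1} = 10 (mod 13), so α_err = 1·10 = 10 ≡ 10 = α_2. Error position i = 2.
  Consistency check: S_2/S_1 = 10·1 = 10 ≡ 10 = α_err ✓ (single-error assumption holds).
Step 4: error magnitude e = S_0/v_2 = S_0·∏_{j≠2}(α_2 − α_j) = 4·9 = 36 ≡ 10 (mod 13).
Step 5: correct position 2: c_2 = r_2 − e = 2 − 10 ≡ 5 (mod 13). Hence c = [10, 5, 1, 7, 9].
  Check: interpolating c through the α_i gives m(x) = 2 + 12·x (degree < 2) with m(α_i) = c_i for every i, so c is indeed a codeword.


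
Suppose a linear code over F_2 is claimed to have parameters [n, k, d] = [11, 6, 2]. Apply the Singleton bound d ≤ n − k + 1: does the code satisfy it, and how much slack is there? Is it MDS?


Singleton RHS = n − k + 1 = 6, slack = 4, bound satisfied, not MDS.

Singleton bound: d ≤ n − k + 1.
Here n = 11, k = 6, so n − k + 1 = 6.
Given d = 2, check d ≤ 6: YES.
Slack = (n − k + 1) − d = 4.
The code is NOT MDS (slack = 4 > 0).
Description: the claimed parameters are [11, 6, 2]_2; such a code would be non-MDS.


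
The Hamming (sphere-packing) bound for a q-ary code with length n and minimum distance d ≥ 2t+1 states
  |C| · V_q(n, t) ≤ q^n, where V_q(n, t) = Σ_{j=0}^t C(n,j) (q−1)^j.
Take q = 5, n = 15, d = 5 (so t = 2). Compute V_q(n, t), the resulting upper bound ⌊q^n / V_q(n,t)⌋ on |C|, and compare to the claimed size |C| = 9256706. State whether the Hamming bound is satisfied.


V_q(n, t) = 1741, q^n = 30517578125, Hamming bound = 17528764, |C| = 9256706 ≤ bound (satisfied).

Step 1: Compute V_q(n, t) = Σ_{j=0}^2 C(n, j) (q−1)^j.
  j = 0: C(15,0)·(4)^0 = 1·1 = 1.
  j = 1: C(15,1)·(4)^1 = 15·4 = 60.
  j = 2: C(15,2)·(4)^2 = 105·16 = 1680.
  V_q(n, t) = 1 + 60 + 1680 = 1741.
Step 2: q^n = 5^15 = 30517578125.
Step 3: Hamming bound ⌊q^n / V_q(n,t)⌋ = ⌊30517578125/1741⌋ = 17528764.
Step 4: Compare |C| = 9256706 to 17528764: satisfied.
The claimed |C| lies below the Hamming bound.


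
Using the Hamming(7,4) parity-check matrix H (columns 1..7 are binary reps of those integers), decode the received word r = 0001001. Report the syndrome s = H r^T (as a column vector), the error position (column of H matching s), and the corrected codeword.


s = (0, 1, 1)^T, error position = 3, corrected codeword c = 0011001

Compute s = H r^T mod 2 one row at a time:
  s_1 = 1 + 0 + 0 + 1 = 2 ≡ 0 (mod 2).
  s_2 = 0 + 0 + 0 + 1 = 1 ≡ 1 (mod 2).
  s_3 = 0 + 0 + 0 + 1 = 1 ≡ 1 (mod 2).
s = (0, 1, 1)^T — this equals column 3 of H (binary 011), so error is at position 3.
Correct: flip bit 3 of r = 0001001 to get c = 0011001.


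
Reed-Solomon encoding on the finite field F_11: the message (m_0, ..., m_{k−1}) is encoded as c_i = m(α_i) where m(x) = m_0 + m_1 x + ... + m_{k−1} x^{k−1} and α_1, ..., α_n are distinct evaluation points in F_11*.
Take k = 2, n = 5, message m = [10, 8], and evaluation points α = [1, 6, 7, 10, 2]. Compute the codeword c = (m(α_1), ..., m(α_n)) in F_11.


c = [7, 3, 0, 2, 4]

Message polynomial: m(x) = 10 + 8·x (mod 11).
For each evaluation point α_i, compute m(α_i) mod 11:
  α_1 = 1: Horner steps 8 → 7, so m(1) = 7.
  α_2 = 6: Horner steps 8 → 3, so m(6) = 3.
  α_3 = 7: Horner steps 8 → 0, so m(7) = 0.
  α_4 = 10: Horner steps 8 → 2, so m(10) = 2.
  α_5 = 2: Horner steps 8 → 4, so m(2) = 4.
Codeword c = [7, 3, 0, 2, 4] ∈ F_11^5.


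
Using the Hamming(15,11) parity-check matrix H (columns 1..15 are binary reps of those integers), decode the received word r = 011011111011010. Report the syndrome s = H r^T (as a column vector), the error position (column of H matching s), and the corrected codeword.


s = (1, 1, 0, 1)^T, error position = 13, corrected codeword c = 011011111011110

Compute s = H r^T mod 2 one row at a time:
  s_1 = 1 + 1 + 0 + 1 + 1 + 0 + 1 + 0 = 5 ≡ 1 (mod 2).
  s_2 = 0 + 1 + 1 + 1 + 1 + 0 + 1 + 0 = 5 ≡ 1 (mod 2).
  s_3 = 1 + 1 + 1 + 1 + 0 + 1 + 1 + 0 = 6 ≡ 0 (mod 2).
  s_4 = 0 + 1 + 1 + 1 + 1 + 1 + 0 + 0 = 5 ≡ 1 (mod 2).
s = (1, 1, 0, 1)^T — this equals column 13 of H (binary 1101), so error is at position 13.
Correct: flip bit 13 of r = 011011111011010 to get c = 011011111011110.


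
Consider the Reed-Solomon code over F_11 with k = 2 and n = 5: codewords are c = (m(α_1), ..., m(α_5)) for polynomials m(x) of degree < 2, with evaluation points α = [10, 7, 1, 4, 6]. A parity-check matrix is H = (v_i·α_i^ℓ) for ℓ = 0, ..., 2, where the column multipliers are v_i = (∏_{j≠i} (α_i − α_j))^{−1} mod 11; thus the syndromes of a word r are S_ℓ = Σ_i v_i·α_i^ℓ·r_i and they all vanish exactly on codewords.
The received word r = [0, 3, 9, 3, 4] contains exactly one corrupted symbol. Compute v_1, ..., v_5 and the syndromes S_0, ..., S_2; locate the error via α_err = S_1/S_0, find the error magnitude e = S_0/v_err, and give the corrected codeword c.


S = (4, 5, 9), error at position 4, error magnitude e = 8, c = [0, 3, 9, 6, 4].

Step 1: column multipliers v_i = (∏_{j≠i}(α_i − α_j))^{−1} mod 11.
  i = 1 (α = 10): (10−7)(10−1)(10−4)(10−6) = 3·9·6·4 = 648 ≡ 10, so v_1 = 10^{−1} = 10 (mod 11).
  i = 2 (α = 7): (7−10)(7−1)(7−4)(7−6) = (−3)·6·3·1 = −54 ≡ 1, so v_2 = 1^{−1} = 1 (mod 11).
  i = 3 (α = 1): (1−10)(1−7)(1−4)(1−6) = (−9)·(−6)·(−3)·(−5) = 810 ≡ 7, so v_3 = 7^{−1} = 8 (mod 11).
  i = 4 (α = 4): (4−10)(4−7)(4−1)(4−6) = (−6)·(−3)·3·(−2) = −108 ≡ 2, so v_4 = 2^{−1} = 6 (mod 11).
  i = 5 (α = 6): (6−10)(6−7)(6−1)(6−4) = (−4)·(−1)·5·2 = 40 ≡ 7, so v_5 = 7^{−1} = 8 (mod 11).
  v = [10, 1, 8, 6, 8].
Step 2: syndromes of r = [0, 3, 9, 3, 4] (all sums mod 11).
  S_0 = Σ v_i r_i = 10·0 + 1·3 + 8·9 + 6·3 + 8·4 = 125 ≡ 4.
  S_1 = Σ v_i α_i r_i = 10·10·0 + 1·7·3 + 8·1·9 + 6·4·3 + 8·6·4 = 357 ≡ 5.
  α_i^2 mod 11 = [1, 5, 1, 5, 3].
  S_2 = Σ v_i α_i^2 r_i = 10·1·0 + 1·5·3 + 8·1·9 + 6·5·3 + 8·3·4 = 273 ≡ 9.
  S = (4, 5, 9) ≠ 0, so r is not a codeword (an error is present).
Step 3: locate the error. For a single error e at position i, S_ℓ = v_i·e·α_i^ℓ, so α_err = S_1/S_0.
  S_0^{−1} = 4^{−1} = 3 (mod 11), so α_err = 5·3 = 15 ≡ 4 = α_4. Error position i = 4.
  Consistency check: S_2/S_1 = 9·9 = 81 ≡ 4 = α_err ✓ (single-error assumption holds).
Step 4: error magnitude e = S_0/v_4 = S_0·∏_{j≠4}(α_4 − α_j) = 4·2 = 8 ≡ 8 (mod 11).
Step 5: correct position 4: c_4 = r_4 − e = 3 − 8 ≡ 6 (mod 11). Hence c = [0, 3, 9, 6, 4].
  Check: interpolating c through the α_i gives m(x) = 10 + 10·x (degree < 2) with m(α_i) = c_i for every i, so c is indeed a codeword.


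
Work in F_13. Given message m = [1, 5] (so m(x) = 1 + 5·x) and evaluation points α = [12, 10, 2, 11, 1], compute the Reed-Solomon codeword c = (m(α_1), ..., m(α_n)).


c = [9, 12, 11, 4, 6]

Message polynomial: m(x) = 1 + 5·x (mod 13).
For each evaluation point α_i, compute m(α_i) mod 13:
  α_1 = 12: Horner steps 5 → 9, so m(12) = 9.
  α_2 = 10: Horner steps 5 → 12, so m(10) = 12.
  α_3 = 2: Horner steps 5 → 11, so m(2) = 11.
  α_4 = 11: Horner steps 5 → 4, so m(11) = 4.
  α_5 = 1: Horner steps 5 → 6, so m(1) = 6.
Codeword c = [9, 12, 11, 4, 6] ∈ F_13^5.


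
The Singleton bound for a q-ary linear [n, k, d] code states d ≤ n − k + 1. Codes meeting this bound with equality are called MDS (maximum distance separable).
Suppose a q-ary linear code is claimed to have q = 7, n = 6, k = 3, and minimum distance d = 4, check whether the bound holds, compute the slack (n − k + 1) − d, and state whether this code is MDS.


Singleton RHS = n − k + 1 = 4, slack = 0, bound satisfied, MDS.

Singleton bound: d ≤ n − k + 1.
Here n = 6, k = 3, so n − k + 1 = 4.
Given d = 4, check d ≤ 4: YES.
Slack = (n − k + 1) − d = 0.
The code is MDS (slack = 0).
Description: the claimed parameters are [6, 3, 4]_7; such a code would be MDS (meets Singleton bound).


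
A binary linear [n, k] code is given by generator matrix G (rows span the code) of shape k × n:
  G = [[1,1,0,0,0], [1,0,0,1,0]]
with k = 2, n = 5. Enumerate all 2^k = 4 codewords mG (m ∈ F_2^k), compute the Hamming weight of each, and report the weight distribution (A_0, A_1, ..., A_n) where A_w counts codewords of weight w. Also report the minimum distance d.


Weight distribution: A_0 = 1, A_2 = 3. Minimum distance d = 2.

Enumerate all 2^2 = 4 messages m ∈ F_2^2.
For each, compute codeword c = mG in F_2^5, then tally its weight.
  m = 00 → c = 00000, weight = 0.
  m = 10 → c = 11000, weight = 2.
  m = 01 → c = 10010, weight = 2.
  m = 11 → c = 01010, weight = 2.
Tally weights:
  weight 0: 1 codewords.
  weight 2: 3 codewords.
Minimum distance d = smallest w > 0 with A_w > 0 = 2.
Sanity: Σ A_w = 4 = 2^2 = 4 ✓.


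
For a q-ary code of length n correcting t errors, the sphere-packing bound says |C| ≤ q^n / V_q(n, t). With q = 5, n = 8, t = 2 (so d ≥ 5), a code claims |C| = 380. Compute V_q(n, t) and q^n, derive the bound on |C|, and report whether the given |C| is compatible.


V_q(n, t) = 481, q^n = 390625, Hamming bound = 812, |C| = 380 ≤ bound (satisfied).

Step 1: Compute V_q(n, t) = Σ_{j=0}^2 C(n, j) (q−1)^j.
  j = 0: C(8,0)·(4)^0 = 1·1 = 1.
  j = 1: C(8,1)·(4)^1 = 8·4 = 32.
  j = 2: C(8,2)·(4)^2 = 28·16 = 448.
  V_q(n, t) = 1 + 32 + 448 = 481.
Step 2: q^n = 5^8 = 390625.
Step 3: Hamming bound ⌊q^n / V_q(n,t)⌋ = ⌊390625/481⌋ = 812.
Step 4: Compare |C| = 380 to 812: satisfied.
The claimed |C| lies below the Hamming bound.


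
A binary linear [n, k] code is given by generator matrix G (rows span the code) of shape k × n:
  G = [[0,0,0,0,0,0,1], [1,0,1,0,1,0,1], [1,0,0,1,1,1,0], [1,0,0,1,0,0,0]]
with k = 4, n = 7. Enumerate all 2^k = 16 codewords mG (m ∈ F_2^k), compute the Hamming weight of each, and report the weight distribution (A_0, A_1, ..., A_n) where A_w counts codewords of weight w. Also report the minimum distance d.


Weight distribution: A_0 = 1, A_1 = 1, A_2 = 2, A_3 = 6, A_4 = 5, A_5 = 1. Minimum distance d = 1.

Enumerate all 2^4 = 16 messages m ∈ F_2^4.
For each, compute codeword c = mG in F_2^7, then tally its weight.
  m = 0000 → c = 0000000, weight = 0.
  m = 1000 → c = 0000001, weight = 1.
  m = 0100 → c = 1010101, weight = 4.
  m = 1100 → c = 1010100, weight = 3.
  m = 0010 → c = 1001110, weight = 4.
  m = 1010 → c = 1001111, weight = 5.
  m = 0110 → c = 0011011, weight = 4.
  m = 1110 → c = 0011010, weight = 3.
  m = 0001 → c = 1001000, weight = 2.
  m = 1001 → c = 1001001, weight = 3.
  m = 0101 → c = 0011101, weight = 4.
  m = 1101 → c = 0011100, weight = 3.
  m = 0011 → c = 0000110, weight = 2.
  m = 1011 → c = 0000111, weight = 3.
  m = 0111 → c = 1010011, weight = 4.
  m = 1111 → c = 1010010, weight = 3.
Tally weights:
  weight 0: 1 codewords.
  weight 1: 1 codewords.
  weight 2: 2 codewords.
  weight 3: 6 codewords.
  weight 4: 5 codewords.
  weight 5: 1 codewords.
Minimum distance d = smallest w > 0 with A_w > 0 = 1.
Sanity: Σ A_w = 16 = 2^4 = 16 ✓.


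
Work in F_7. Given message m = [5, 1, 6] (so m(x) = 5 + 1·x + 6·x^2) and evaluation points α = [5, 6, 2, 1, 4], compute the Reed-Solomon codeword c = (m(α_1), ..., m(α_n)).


c = [6, 3, 3, 5, 0]

Message polynomial: m(x) = 5 + 1·x + 6·x^2 (mod 7).
For each evaluation point α_i, compute m(α_i) mod 7:
  α_1 = 5: Horner steps 6 → 3 → 6, so m(5) = 6.
  α_2 = 6: Horner steps 6 → 2 → 3, so m(6) = 3.
  α_3 = 2: Horner steps 6 → 6 → 3, so m(2) = 3.
  α_4 = 1: Horner steps 6 → 0 → 5, so m(1) = 5.
  α_5 = 4: Horner steps 6 → 4 → 0, so m(4) = 0.
Codeword c = [6, 3, 3, 5, 0] ∈ F_7^5.


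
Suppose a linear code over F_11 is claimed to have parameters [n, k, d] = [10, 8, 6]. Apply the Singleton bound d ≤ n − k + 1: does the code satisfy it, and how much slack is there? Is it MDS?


Singleton RHS = n − k + 1 = 3, slack = -3, bound violated (no such code; not MDS).

Singleton bound: d ≤ n − k + 1.
Here n = 10, k = 8, so n − k + 1 = 3.
Given d = 6, check d ≤ 3: NO.
Slack = (n − k + 1) − d = -3.
The slack is negative: d = 6 exceeds n − k + 1 = 3 by 3, so the Singleton bound is violated and no linear [10, 8, 6]_11 code can exist. In particular it is not MDS (MDS requires d = n − k + 1 exactly).
Description: the claimed parameters are [10, 8, 6]_11; such a code would be impossible (violates the Singleton bound).


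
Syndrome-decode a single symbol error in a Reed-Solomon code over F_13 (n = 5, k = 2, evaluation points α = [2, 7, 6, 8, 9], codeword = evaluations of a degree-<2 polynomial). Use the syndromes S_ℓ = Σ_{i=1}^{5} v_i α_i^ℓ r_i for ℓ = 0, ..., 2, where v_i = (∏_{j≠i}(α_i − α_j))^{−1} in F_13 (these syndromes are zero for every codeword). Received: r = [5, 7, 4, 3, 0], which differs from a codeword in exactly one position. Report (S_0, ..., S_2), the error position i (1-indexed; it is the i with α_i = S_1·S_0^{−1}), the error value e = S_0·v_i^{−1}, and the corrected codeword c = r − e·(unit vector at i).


S = (6, 9, 7), error at position 4, error magnitude e = 6, c = [5, 7, 4, 10, 0].

Step 1: column multipliers v_i = (∏_{j≠i}(α_i − α_j))^{−1} mod 13.
  i = 1 (α = 2): (2−7)(2−6)(2−8)(2−9) = (−5)·(−4)·(−6)·(−7) = 840 ≡ 8, so v_1 = 8^{−1} = 5 (mod 13).
  i = 2 (α = 7): (7−2)(7−6)(7−8)(7−9) = 5·1·(−1)·(−2) = 10 ≡ 10, so v_2 = 10^{−1} = 4 (mod 13).
  i = 3 (α = 6): (6−2)(6−7)(6−8)(6−9) = 4·(−1)·(−2)·(−3) = −24 ≡ 2, so v_3 = 2^{−1} = 7 (mod 13).
  i = 4 (α = 8): (8−2)(8−7)(8−6)(8−9) = 6·1·2·(−1) = −12 ≡ 1, so v_4 = 1^{−1} = 1 (mod 13).
  i = 5 (α = 9): (9−2)(9−7)(9−6)(9−8) = 7·2·3·1 = 42 ≡ 3, so v_5 = 3^{−1} = 9 (mod 13).
  v = [5, 4, 7, 1, 9].
Step 2: syndromes of r = [5, 7, 4, 3, 0] (all sums mod 13).
  S_0 = Σ v_i r_i = 5·5 + 4·7 + 7·4 + 1·3 + 9·0 = 84 ≡ 6.
  S_1 = Σ v_i α_i r_i = 5·2·5 + 4·7·7 + 7·6·4 + 1·8·3 + 9·9·0 = 438 ≡ 9.
  α_i^2 mod 13 = [4, 10, 10, 12, 3].
  S_2 = Σ v_i α_i^2 r_i = 5·4·5 + 4·10·7 + 7·10·4 + 1·12·3 + 9·3·0 = 696 ≡ 7.
  S = (6, 9, 7) ≠ 0, so r is not a codeword (an error is present).
Step 3: locate the error. For a single error e at position i, S_ℓ = v_i·e·α_i^ℓ, so α_err = S_1/S_0.
  S_0^{−1} = 6^{−1} = 11 (mod 13), so α_err = 9·11 = 99 ≡ 8 = α_4. Error position i = 4.
  Consistency check: S_2/S_1 = 7·3 = 21 ≡ 8 = α_err ✓ (single-error assumption holds).
Step 4: error magnitude e = S_0/v_4 = S_0·∏_{j≠4}(α_4 − α_j) = 6·1 = 6 ≡ 6 (mod 13).
Step 5: correct position 4: c_4 = r_4 − e = 3 − 6 ≡ 10 (mod 13). Hence c = [5, 7, 4, 10, 0].
  Check: interpolating c through the α_i gives m(x) = 12 + 3·x (degree < 2) with m(α_i) = c_i for every i, so c is indeed a codeword.


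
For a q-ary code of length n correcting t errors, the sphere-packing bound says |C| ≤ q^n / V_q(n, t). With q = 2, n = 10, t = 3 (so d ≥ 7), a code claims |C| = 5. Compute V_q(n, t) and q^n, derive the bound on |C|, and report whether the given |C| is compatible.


V_q(n, t) = 176, q^n = 1024, Hamming bound = 5, |C| = 5 ≤ bound (satisfied).

Step 1: Compute V_q(n, t) = Σ_{j=0}^3 C(n, j) (q−1)^j.
  j = 0: C(10,0)·(1)^0 = 1·1 = 1.
  j = 1: C(10,1)·(1)^1 = 10·1 = 10.
  j = 2: C(10,2)·(1)^2 = 45·1 = 45.
  j = 3: C(10,3)·(1)^3 = 120·1 = 120.
  V_q(n, t) = 1 + 10 + 45 + 120 = 176.
Step 2: q^n = 2^10 = 1024.
Step 3: Hamming bound ⌊q^n / V_q(n,t)⌋ = ⌊1024/176⌋ = 5.
Step 4: Compare |C| = 5 to 5: satisfied.
The claimed |C| lies at the Hamming bound (tight).


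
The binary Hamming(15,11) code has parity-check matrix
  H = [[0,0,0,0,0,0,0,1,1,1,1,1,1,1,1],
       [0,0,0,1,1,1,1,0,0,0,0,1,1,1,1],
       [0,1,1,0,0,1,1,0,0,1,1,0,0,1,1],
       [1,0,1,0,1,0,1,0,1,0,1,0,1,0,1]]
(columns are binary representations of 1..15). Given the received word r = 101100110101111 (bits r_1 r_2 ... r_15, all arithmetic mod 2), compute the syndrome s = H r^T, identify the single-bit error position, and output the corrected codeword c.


s = (0, 0, 1, 1)^T, error position = 3, corrected codeword c = 100100110101111

Compute s = H r^T mod 2 one row at a time:
  s_1 = 1 + 0 + 1 + 0 + 1 + 1 + 1 + 1 = 6 ≡ 0 (mod 2).
  s_2 = 1 + 0 + 0 + 1 + 1 + 1 + 1 + 1 = 6 ≡ 0 (mod 2).
  s_3 = 0 + 1 + 0 + 1 + 1 + 0 + 1 + 1 = 5 ≡ 1 (mod 2).
  s_4 = 1 + 1 + 0 + 1 + 0 + 0 + 1 + 1 = 5 ≡ 1 (mod 2).
s = (0, 0, 1, 1)^T — this equals column 3 of H (binary 0011), so error is at position 3.
Correct: flip bit 3 of r = 101100110101111 to get c = 100100110101111.


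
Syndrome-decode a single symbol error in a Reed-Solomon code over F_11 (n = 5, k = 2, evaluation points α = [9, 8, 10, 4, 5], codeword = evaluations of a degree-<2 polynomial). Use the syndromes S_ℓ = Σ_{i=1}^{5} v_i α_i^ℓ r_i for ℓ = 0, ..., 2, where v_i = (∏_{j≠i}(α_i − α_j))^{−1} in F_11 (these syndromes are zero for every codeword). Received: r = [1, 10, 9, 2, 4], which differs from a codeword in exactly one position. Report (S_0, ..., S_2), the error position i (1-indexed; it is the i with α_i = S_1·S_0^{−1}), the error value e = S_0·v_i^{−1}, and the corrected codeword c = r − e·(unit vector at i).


S = (10, 1, 10), error at position 3, error magnitude e = 6, c = [1, 10, 3, 2, 4].

Step 1: column multipliers v_i = (∏_{j≠i}(α_i − α_j))^{−1} mod 11.
  i = 1 (α = 9): (9−8)(9−10)(9−4)(9−5) = 1·(−1)·5·4 = −20 ≡ 2, so v_1 = 2^{−1} = 6 (mod 11).
  i = 2 (α = 8): (8−9)(8−10)(8−4)(8−5) = (−1)·(−2)·4·3 = 24 ≡ 2, so v_2 = 2^{−1} = 6 (mod 11).
  i = 3 (α = 10): (10−9)(10−8)(10−4)(10−5) = 1·2·6·5 = 60 ≡ 5, so v_3 = 5^{−1} = 9 (mod 11).
  i = 4 (α = 4): (4−9)(4−8)(4−10)(4−5) = (−5)·(−4)·(−6)·(−1) = 120 ≡ 10, so v_4 = 10^{−1} = 10 (mod 11).
  i = 5 (α = 5): (5−9)(5−8)(5−10)(5−4) = (−4)·(−3)·(−5)·1 = −60 ≡ 6, so v_5 = 6^{−1} = 2 (mod 11).
  v = [6, 6, 9, 10, 2].
Step 2: syndromes of r = [1, 10, 9, 2, 4] (all sums mod 11).
  S_0 = Σ v_i r_i = 6·1 + 6·10 + 9·9 + 10·2 + 2·4 = 175 ≡ 10.
  S_1 = Σ v_i α_i r_i = 6·9·1 + 6·8·10 + 9·10·9 + 10·4·2 + 2·5·4 = 1464 ≡ 1.
  α_i^2 mod 11 = [4, 9, 1, 5, 3].
  S_2 = Σ v_i α_i^2 r_i = 6·4·1 + 6·9·10 + 9·1·9 + 10·5·2 + 2·3·4 = 769 ≡ 10.
  S = (10, 1, 10) ≠ 0, so r is not a codeword (an error is present).
Step 3: locate the error. For a single error e at position i, S_ℓ = v_i·e·α_i^ℓ, so α_err = S_1/S_0.
  S_0^{−1} = 10^{−1} = 10 (mod 11), so α_err = 1·10 = 10 ≡ 10 = α_3. Error position i = 3.
  Consistency check: S_2/S_1 = 10·1 = 10 ≡ 10 = α_err ✓ (single-error assumption holds).
Step 4: error magnitude e = S_0/v_3 = S_0·∏_{j≠3}(α_3 − α_j) = 10·5 = 50 ≡ 6 (mod 11).
Step 5: correct position 3: c_3 = r_3 − e = 9 − 6 ≡ 3 (mod 11). Hence c = [1, 10, 3, 2, 4].
  Check: interpolating c through the α_i gives m(x) = 5 + 2·x (degree < 2) with m(α_i) = c_i for every i, so c is indeed a codeword.


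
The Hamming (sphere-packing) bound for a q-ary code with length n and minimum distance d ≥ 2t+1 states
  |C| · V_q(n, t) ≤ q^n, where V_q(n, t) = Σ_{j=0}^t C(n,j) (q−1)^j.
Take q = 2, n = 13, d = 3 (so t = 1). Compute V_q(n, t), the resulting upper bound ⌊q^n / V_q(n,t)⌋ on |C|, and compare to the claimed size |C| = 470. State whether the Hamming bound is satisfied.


V_q(n, t) = 14, q^n = 8192, Hamming bound = 585, |C| = 470 ≤ bound (satisfied).

Step 1: Compute V_q(n, t) = Σ_{j=0}^1 C(n, j) (q−1)^j.
  j = 0: C(13,0)·(1)^0 = 1·1 = 1.
  j = 1: C(13,1)·(1)^1 = 13·1 = 13.
  V_q(n, t) = 1 + 13 = 14.
Step 2: q^n = 2^13 = 8192.
Step 3: Hamming bound ⌊q^n / V_q(n,t)⌋ = ⌊8192/14⌋ = 585.
Step 4: Compare |C| = 470 to 585: satisfied.
The claimed |C| lies below the Hamming bound.


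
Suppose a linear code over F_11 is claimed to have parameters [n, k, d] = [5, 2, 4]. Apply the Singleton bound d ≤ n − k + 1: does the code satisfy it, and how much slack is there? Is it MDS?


Singleton RHS = n − k + 1 = 4, slack = 0, bound satisfied, MDS.

Singleton bound: d ≤ n − k + 1.
Here n = 5, k = 2, so n − k + 1 = 4.
Given d = 4, check d ≤ 4: YES.
Slack = (n − k + 1) − d = 0.
The code is MDS (slack = 0).
Description: the claimed parameters are [5, 2, 4]_11; such a code would be MDS (meets Singleton bound).


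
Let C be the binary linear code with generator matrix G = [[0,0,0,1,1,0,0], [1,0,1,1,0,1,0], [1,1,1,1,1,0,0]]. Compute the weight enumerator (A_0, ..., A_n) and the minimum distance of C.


Weight distribution: A_0 = 1, A_2 = 1, A_3 = 3, A_4 = 2, A_5 = 1. Minimum distance d = 2.

Enumerate all 2^3 = 8 messages m ∈ F_2^3.
For each, compute codeword c = mG in F_2^7, then tally its weight.
  m = 000 → c = 0000000, weight = 0.
  m = 100 → c = 0001100, weight = 2.
  m = 010 → c = 1011010, weight = 4.
  m = 110 → c = 1010110, weight = 4.
  m = 001 → c = 1111100, weight = 5.
  m = 101 → c = 1110000, weight = 3.
  m = 011 → c = 0100110, weight = 3.
  m = 111 → c = 0101010, weight = 3.
Tally weights:
  weight 0: 1 codewords.
  weight 2: 1 codewords.
  weight 3: 3 codewords.
  weight 4: 2 codewords.
  weight 5: 1 codewords.
Minimum distance d = smallest w > 0 with A_w > 0 = 2.
Sanity: Σ A_w = 8 = 2^3 = 8 ✓.


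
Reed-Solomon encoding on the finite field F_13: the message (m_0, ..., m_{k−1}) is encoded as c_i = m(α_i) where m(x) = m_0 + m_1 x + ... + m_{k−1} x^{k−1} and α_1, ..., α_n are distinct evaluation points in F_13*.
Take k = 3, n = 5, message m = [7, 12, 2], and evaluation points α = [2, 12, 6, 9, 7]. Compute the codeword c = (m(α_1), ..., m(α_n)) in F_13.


c = [0, 10, 8, 4, 7]

Message polynomial: m(x) = 7 + 12·x + 2·x^2 (mod 13).
For each evaluation point α_i, compute m(α_i) mod 13:
  α_1 = 2: Horner steps 2 → 3 → 0, so m(2) = 0.
  α_2 = 12: Horner steps 2 → 10 → 10, so m(12) = 10.
  α_3 = 6: Horner steps 2 → 11 → 8, so m(6) = 8.
  α_4 = 9: Horner steps 2 → 4 → 4, so m(9) = 4.
  α_5 = 7: Horner steps 2 → 0 → 7, so m(7) = 7.
Codeword c = [0, 10, 8, 4, 7] ∈ F_13^5.


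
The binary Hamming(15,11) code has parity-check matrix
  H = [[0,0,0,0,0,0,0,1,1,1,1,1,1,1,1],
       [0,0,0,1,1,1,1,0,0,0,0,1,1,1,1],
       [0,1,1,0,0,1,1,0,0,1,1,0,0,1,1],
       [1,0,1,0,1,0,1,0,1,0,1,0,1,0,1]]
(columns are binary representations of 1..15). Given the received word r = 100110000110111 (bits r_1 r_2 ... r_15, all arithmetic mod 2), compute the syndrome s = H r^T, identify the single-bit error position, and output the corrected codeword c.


s = (1, 1, 0, 1)^T, error position = 13, corrected codeword c = 100110000110011

Compute s = H r^T mod 2 one row at a time:
  s_1 = 0 + 0 + 1 + 1 + 0 + 1 + 1 + 1 = 5 ≡ 1 (mod 2).
  s_2 = 1 + 1 + 0 + 0 + 0 + 1 + 1 + 1 = 5 ≡ 1 (mod 2).
  s_3 = 0 + 0 + 0 + 0 + 1 + 1 + 1 + 1 = 4 ≡ 0 (mod 2).
  s_4 = 1 + 0 + 1 + 0 + 0 + 1 + 1 + 1 = 5 ≡ 1 (mod 2).
s = (1, 1, 0, 1)^T — this equals column 13 of H (binary 1101), so error is at position 13.
Correct: flip bit 13 of r = 100110000110111 to get c = 100110000110011.


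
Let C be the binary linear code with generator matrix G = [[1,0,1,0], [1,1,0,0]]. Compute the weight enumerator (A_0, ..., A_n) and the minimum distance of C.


Weight distribution: A_0 = 1, A_2 = 3. Minimum distance d = 2.

Enumerate all 2^2 = 4 messages m ∈ F_2^2.
For each, compute codeword c = mG in F_2^4, then tally its weight.
  m = 00 → c = 0000, weight = 0.
  m = 10 → c = 1010, weight = 2.
  m = 01 → c = 1100, weight = 2.
  m = 11 → c = 0110, weight = 2.
Tally weights:
  weight 0: 1 codewords.
  weight 2: 3 codewords.
Minimum distance d = smallest w > 0 with A_w > 0 = 2.
Sanity: Σ A_w = 4 = 2^2 = 4 ✓.


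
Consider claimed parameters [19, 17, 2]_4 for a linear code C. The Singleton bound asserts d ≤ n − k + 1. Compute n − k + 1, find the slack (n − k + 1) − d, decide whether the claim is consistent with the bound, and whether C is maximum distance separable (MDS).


Singleton RHS = n − k + 1 = 3, slack = 1, bound satisfied, not MDS.

Singleton bound: d ≤ n − k + 1.
Here n = 19, k = 17, so n − k + 1 = 3.
Given d = 2, check d ≤ 3: YES.
Slack = (n − k + 1) − d = 1.
The code is NOT MDS (slack = 1 > 0).
Description: the claimed parameters are [19, 17, 2]_4; such a code would be non-MDS.


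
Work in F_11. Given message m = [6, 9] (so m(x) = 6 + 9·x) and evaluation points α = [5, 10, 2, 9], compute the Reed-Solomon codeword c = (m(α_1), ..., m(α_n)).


c = [7, 8, 2, 10]

Message polynomial: m(x) = 6 + 9·x (mod 11).
For each evaluation point α_i, compute m(α_i) mod 11:
  α_1 = 5: Horner steps 9 → 7, so m(5) = 7.
  α_2 = 10: Horner steps 9 → 8, so m(10) = 8.
  α_3 = 2: Horner steps 9 → 2, so m(2) = 2.
  α_4 = 9: Horner steps 9 → 10, so m(9) = 10.
Codeword c = [7, 8, 2, 10] ∈ F_11^4.


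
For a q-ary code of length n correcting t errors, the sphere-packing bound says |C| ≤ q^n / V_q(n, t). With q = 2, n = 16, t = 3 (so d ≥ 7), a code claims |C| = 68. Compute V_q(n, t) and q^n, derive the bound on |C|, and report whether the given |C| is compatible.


V_q(n, t) = 697, q^n = 65536, Hamming bound = 94, |C| = 68 ≤ bound (satisfied).

Step 1: Compute V_q(n, t) = Σ_{j=0}^3 C(n, j) (q−1)^j.
  j = 0: C(16,0)·(1)^0 = 1·1 = 1.
  j = 1: C(16,1)·(1)^1 = 16·1 = 16.
  j = 2: C(16,2)·(1)^2 = 120·1 = 120.
  j = 3: C(16,3)·(1)^3 = 560·1 = 560.
  V_q(n, t) = 1 + 16 + 120 + 560 = 697.
Step 2: q^n = 2^16 = 65536.
Step 3: Hamming bound ⌊q^n / V_q(n,t)⌋ = ⌊65536/697⌋ = 94.
Step 4: Compare |C| = 68 to 94: satisfied.
The claimed |C| lies below the Hamming bound.


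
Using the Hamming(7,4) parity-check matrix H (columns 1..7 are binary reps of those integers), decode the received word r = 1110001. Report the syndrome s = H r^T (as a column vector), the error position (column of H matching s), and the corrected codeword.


s = (1, 1, 1)^T, error position = 7, corrected codeword c = 1110000

Compute s = H r^T mod 2 one row at a time:
  s_1 = 0 + 0 + 0 + 1 = 1 ≡ 1 (mod 2).
  s_2 = 1 + 1 + 0 + 1 = 3 ≡ 1 (mod 2).
  s_3 = 1 + 1 + 0 + 1 = 3 ≡ 1 (mod 2).
s = (1, 1, 1)^T — this equals column 7 of H (binary 111), so error is at position 7.
Correct: flip bit 7 of r = 1110001 to get c = 1110000.


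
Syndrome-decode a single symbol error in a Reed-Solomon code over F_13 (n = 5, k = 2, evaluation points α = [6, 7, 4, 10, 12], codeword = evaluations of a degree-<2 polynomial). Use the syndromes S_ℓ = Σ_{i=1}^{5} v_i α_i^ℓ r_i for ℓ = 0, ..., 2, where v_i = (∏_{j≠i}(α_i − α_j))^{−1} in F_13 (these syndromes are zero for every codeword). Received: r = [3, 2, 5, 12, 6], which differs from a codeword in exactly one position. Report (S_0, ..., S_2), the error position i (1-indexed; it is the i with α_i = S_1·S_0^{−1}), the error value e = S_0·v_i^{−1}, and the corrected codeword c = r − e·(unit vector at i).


S = (4, 9, 4), error at position 5, error magnitude e = 9, c = [3, 2, 5, 12, 10].

Step 1: column multipliers v_i = (∏_{j≠i}(α_i − α_j))^{−1} mod 13.
  i = 1 (α = 6): (6−7)(6−4)(6−10)(6−12) = (−1)·2·(−4)·(−6) = −48 ≡ 4, so v_1 = 4^{−1} = 10 (mod 13).
  i = 2 (α = 7): (7−6)(7−4)(7−10)(7−12) = 1·3·(−3)·(−5) = 45 ≡ 6, so v_2 = 6^{−1} = 11 (mod 13).
  i = 3 (α = 4): (4−6)(4−7)(4−10)(4−12) = (−2)·(−3)·(−6)·(−8) = 288 ≡ 2, so v_3 = 2^{−1} = 7 (mod 13).
  i = 4 (α = 10): (10−6)(10−7)(10−4)(10−12) = 4·3·6·(−2) = −144 ≡ 12, so v_4 = 12^{−1} = 12 (mod 13).
  i = 5 (α = 12): (12−6)(12−7)(12−4)(12−10) = 6·5·8·2 = 480 ≡ 12, so v_5 = 12^{−1} = 12 (mod 13).
  v = [10, 11, 7, 12, 12].
Step 2: syndromes of r = [3, 2, 5, 12, 6] (all sums mod 13).
  S_0 = Σ v_i r_i = 10·3 + 11·2 + 7·5 + 12·12 + 12·6 = 303 ≡ 4.
  S_1 = Σ v_i α_i r_i = 10·6·3 + 11·7·2 + 7·4·5 + 12·10·12 + 12·12·6 = 2778 ≡ 9.
  α_i^2 mod 13 = [10, 10, 3, 9, 1].
  S_2 = Σ v_i α_i^2 r_i = 10·10·3 + 11·10·2 + 7·3·5 + 12·9·12 + 12·1·6 = 1993 ≡ 4.
  S = (4, 9, 4) ≠ 0, so r is not a codeword (an error is present).
Step 3: locate the error. For a single error e at position i, S_ℓ = v_i·e·α_i^ℓ, so α_err = S_1/S_0.
  S_0^{−1} = 4^{−1} = 10 (mod 13), so α_err = 9·10 = 90 ≡ 12 = α_5. Error position i = 5.
  Consistency check: S_2/S_1 = 4·3 = 12 ≡ 12 = α_err ✓ (single-error assumption holds).
Step 4: error magnitude e = S_0/v_5 = S_0·∏_{j≠5}(α_5 − α_j) = 4·12 = 48 ≡ 9 (mod 13).
Step 5: correct position 5: c_5 = r_5 − e = 6 − 9 ≡ 10 (mod 13). Hence c = [3, 2, 5, 12, 10].
  Check: interpolating c through the α_i gives m(x) = 9 + 12·x (degree < 2) with m(α_i) = c_i for every i, so c is indeed a codeword.
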